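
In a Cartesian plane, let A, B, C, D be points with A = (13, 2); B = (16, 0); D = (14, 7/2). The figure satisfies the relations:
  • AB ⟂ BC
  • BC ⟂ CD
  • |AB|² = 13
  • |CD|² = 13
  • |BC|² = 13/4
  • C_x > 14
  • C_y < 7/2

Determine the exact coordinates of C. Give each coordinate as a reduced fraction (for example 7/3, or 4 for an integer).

C = (17, 3/2)

1. C_x = 17  [[AB ⟂ BC ⇒ 3x-2y-48=0] ∩ [|C−(14, 7/2)|²=13]]
2. C_y = 3/2  [[AB ⟂ BC ⇒ 3x-2y-48=0] ∩ [|C−(14, 7/2)|²=13]]
   so C = (17, 3/2)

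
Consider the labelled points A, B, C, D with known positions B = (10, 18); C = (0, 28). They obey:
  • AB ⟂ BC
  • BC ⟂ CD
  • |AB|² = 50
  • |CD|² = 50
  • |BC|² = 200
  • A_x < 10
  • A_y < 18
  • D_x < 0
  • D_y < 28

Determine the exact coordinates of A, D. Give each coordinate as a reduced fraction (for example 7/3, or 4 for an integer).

A = (5, 13)
D = (-5, 23)

1. A_x = 5  [[AB ⟂ BC ⇒ 10x-10y+80=0] ∩ [|A−(10, 18)|²=50]]
2. A_y = 13  [[AB ⟂ BC ⇒ 10x-10y+80=0] ∩ [|A−(10, 18)|²=50]]
   so A = (5, 13)
3. D_x = -5  [[BC ⟂ CD ⇒ -10x+10y-280=0] ∩ [|D−(0, 28)|²=50]]
4. D_y = 23  [[BC ⟂ CD ⇒ -10x+10y-280=0] ∩ [|D−(0, 28)|²=50]]
   so D = (-5, 23)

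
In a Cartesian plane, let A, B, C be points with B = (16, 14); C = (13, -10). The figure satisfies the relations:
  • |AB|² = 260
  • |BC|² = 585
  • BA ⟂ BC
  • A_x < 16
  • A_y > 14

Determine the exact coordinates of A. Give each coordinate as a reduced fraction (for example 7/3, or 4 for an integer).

1. A_x = 0  [[BA ⟂ BC ⇒ -3x-24y+384=0] ∩ [|A−(16, 14)|²=260]]
2. A_y = 16  [[BA ⟂ BC ⇒ -3x-24y+384=0] ∩ [|A−(16, 14)|²=260]]
   so A = (0, 16)

A = (0, 16)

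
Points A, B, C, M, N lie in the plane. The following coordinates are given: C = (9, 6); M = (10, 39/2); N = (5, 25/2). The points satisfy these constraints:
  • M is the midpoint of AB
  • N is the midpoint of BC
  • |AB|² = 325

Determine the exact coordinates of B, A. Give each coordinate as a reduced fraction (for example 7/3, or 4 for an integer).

B = (1, 19)
A = (19, 20)

1. B_x = 1  [B = 2·N−C = 2·(5, 25/2)−(9, 6)]
2. B_y = 19  [B = 2·N−C = 2·(5, 25/2)−(9, 6)]
   so B = (1, 19)
3. A_x = 19  [A = 2·M−B = 2·(10, 39/2)−(1, 19)]
4. A_y = 20  [A = 2·M−B = 2·(10, 39/2)−(1, 19)]
   so A = (19, 20)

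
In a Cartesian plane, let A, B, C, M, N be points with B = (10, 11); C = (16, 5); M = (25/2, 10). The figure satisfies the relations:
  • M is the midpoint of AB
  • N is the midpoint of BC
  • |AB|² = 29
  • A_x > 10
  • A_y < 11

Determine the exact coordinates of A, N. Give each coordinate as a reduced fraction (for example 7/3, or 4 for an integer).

1. A_x = 15  [A = 2·M−B = 2·(25/2, 10)−(10, 11)]
2. A_y = 9  [A = 2·M−B = 2·(25/2, 10)−(10, 11)]
   so A = (15, 9)
3. N_x = 13  [2·N = B+C = (10, 11)+(16, 5)]
4. N_y = 8  [2·N = B+C = (10, 11)+(16, 5)]
   so N = (13, 8)

A = (15, 9)
N = (13, 8)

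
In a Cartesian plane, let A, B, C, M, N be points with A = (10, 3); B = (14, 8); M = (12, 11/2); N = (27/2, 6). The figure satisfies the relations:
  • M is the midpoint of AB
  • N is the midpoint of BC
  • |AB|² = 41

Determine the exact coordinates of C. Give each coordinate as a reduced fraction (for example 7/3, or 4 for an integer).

1. C_x = 13  [C = 2·N−B = 2·(27/2, 6)−(14, 8)]
2. C_y = 4  [C = 2·N−B = 2·(27/2, 6)−(14, 8)]
   so C = (13, 4)

C = (13, 4)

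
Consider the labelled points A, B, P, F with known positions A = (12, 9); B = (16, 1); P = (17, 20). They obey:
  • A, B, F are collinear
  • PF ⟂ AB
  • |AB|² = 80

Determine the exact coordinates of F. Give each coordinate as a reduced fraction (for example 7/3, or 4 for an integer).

F = (43/5, 79/5)

1. F_x = 43/5  [[A, B, F are collinear ⇒ 8x+4y-132=0] ∩ [PF ⟂ AB ⇒ 4x-8y+92=0]]
2. F_y = 79/5  [[A, B, F are collinear ⇒ 8x+4y-132=0] ∩ [PF ⟂ AB ⇒ 4x-8y+92=0]]
   so F = (43/5, 79/5)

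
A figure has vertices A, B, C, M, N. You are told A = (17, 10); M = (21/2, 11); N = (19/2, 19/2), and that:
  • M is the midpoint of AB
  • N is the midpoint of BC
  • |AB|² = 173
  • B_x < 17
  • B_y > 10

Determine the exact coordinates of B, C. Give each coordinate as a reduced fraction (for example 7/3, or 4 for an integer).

B = (4, 12)
C = (15, 7)

1. B_x = 4  [B = 2·M−A = 2·(21/2, 11)−(17, 10)]
2. B_y = 12  [B = 2·M−A = 2·(21/2, 11)−(17, 10)]
   so B = (4, 12)
3. C_x = 15  [C = 2·N−B = 2·(19/2, 19/2)−(4, 12)]
4. C_y = 7  [C = 2·N−B = 2·(19/2, 19/2)−(4, 12)]
   so C = (15, 7)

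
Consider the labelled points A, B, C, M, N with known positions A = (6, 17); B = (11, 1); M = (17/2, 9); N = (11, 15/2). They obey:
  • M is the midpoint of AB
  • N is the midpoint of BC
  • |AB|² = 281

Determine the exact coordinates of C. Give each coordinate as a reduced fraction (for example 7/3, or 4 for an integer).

1. C_x = 11  [C = 2·N−B = 2·(11, 15/2)−(11, 1)]
2. C_y = 14  [C = 2·N−B = 2·(11, 15/2)−(11, 1)]
   so C = (11, 14)

C = (11, 14)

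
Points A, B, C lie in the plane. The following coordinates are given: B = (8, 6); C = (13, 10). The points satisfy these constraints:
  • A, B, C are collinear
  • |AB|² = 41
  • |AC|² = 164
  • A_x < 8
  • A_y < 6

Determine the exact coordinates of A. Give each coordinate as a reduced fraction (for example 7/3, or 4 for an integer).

A = (3, 2)

1. A_x = 3  [[A, B, C are collinear ⇒ -4x+5y+2=0] ∩ [|A−(8, 6)|²=41]]
2. A_y = 2  [[A, B, C are collinear ⇒ -4x+5y+2=0] ∩ [|A−(8, 6)|²=41]]
   so A = (3, 2)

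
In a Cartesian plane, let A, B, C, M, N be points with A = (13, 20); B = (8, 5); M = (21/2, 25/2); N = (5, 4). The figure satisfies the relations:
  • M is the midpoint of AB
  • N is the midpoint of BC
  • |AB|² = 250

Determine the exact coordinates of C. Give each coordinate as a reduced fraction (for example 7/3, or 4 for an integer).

1. C_x = 2  [C = 2·N−B = 2·(5, 4)−(8, 5)]
2. C_y = 3  [C = 2·N−B = 2·(5, 4)−(8, 5)]
   so C = (2, 3)

C = (2, 3)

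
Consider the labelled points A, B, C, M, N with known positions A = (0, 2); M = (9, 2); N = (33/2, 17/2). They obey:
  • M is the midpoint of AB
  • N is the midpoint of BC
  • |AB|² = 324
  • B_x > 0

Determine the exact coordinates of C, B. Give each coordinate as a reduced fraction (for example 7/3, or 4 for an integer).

1. B_x = 18  [B = 2·M−A = 2·(9, 2)−(0, 2)]
2. B_y = 2  [B = 2·M−A = 2·(9, 2)−(0, 2)]
   so B = (18, 2)
3. C_x = 15  [C = 2·N−B = 2·(33/2, 17/2)−(18, 2)]
4. C_y = 15  [C = 2·N−B = 2·(33/2, 17/2)−(18, 2)]
   so C = (15, 15)

C = (15, 15)
B = (18, 2)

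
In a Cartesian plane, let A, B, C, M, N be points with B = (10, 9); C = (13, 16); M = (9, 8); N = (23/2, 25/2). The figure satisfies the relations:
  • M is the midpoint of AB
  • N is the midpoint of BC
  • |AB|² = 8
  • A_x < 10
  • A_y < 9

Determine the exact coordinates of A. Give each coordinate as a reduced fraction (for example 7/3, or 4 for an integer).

1. A_x = 8  [A = 2·M−B = 2·(9, 8)−(10, 9)]
2. A_y = 7  [A = 2·M−B = 2·(9, 8)−(10, 9)]
   so A = (8, 7)

A = (8, 7)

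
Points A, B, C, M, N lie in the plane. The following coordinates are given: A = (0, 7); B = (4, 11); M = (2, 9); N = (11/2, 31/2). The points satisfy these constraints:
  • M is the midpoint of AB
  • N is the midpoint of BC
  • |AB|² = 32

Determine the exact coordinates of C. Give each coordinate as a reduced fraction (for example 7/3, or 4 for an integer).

C = (7, 20)

1. C_x = 7  [C = 2·N−B = 2·(11/2, 31/2)−(4, 11)]
2. C_y = 20  [C = 2·N−B = 2·(11/2, 31/2)−(4, 11)]
   so C = (7, 20)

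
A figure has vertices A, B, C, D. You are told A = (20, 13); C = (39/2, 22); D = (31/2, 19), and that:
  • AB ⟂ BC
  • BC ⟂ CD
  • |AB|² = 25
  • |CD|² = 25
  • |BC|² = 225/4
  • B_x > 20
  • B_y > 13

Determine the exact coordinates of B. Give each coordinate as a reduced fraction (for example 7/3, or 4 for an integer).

1. B_x = 24  [[BC ⟂ CD ⇒ 4x+3y-144=0] ∩ [|B−(20, 13)|²=25]]
2. B_y = 16  [[BC ⟂ CD ⇒ 4x+3y-144=0] ∩ [|B−(20, 13)|²=25]]
   so B = (24, 16)

B = (24, 16)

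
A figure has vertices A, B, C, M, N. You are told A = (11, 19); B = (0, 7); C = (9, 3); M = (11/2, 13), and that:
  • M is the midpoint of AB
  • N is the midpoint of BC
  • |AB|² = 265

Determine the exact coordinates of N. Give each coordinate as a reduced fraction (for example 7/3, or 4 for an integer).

N = (9/2, 5)

1. N_x = 9/2  [2·N = B+C = (0, 7)+(9, 3)]
2. N_y = 5  [2·N = B+C = (0, 7)+(9, 3)]
   so N = (9/2, 5)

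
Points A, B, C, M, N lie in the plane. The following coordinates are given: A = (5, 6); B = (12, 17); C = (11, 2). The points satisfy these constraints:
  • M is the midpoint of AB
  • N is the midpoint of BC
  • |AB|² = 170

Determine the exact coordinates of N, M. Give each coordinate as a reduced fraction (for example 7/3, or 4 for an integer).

1. M_x = 17/2  [2·M = A+B = (5, 6)+(12, 17)]
2. M_y = 23/2  [2·M = A+B = (5, 6)+(12, 17)]
   so M = (17/2, 23/2)
3. N_x = 23/2  [2·N = B+C = (12, 17)+(11, 2)]
4. N_y = 19/2  [2·N = B+C = (12, 17)+(11, 2)]
   so N = (23/2, 19/2)

N = (23/2, 19/2)
M = (17/2, 23/2)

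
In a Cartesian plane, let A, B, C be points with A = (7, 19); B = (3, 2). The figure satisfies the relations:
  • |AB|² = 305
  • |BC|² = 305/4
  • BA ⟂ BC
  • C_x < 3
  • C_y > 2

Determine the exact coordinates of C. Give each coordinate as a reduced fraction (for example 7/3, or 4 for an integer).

C = (-11/2, 4)

1. C_x = -11/2  [[BA ⟂ BC ⇒ 4x+17y-46=0] ∩ [|C−(3, 2)|²=305/4]]
2. C_y = 4  [[BA ⟂ BC ⇒ 4x+17y-46=0] ∩ [|C−(3, 2)|²=305/4]]
   so C = (-11/2, 4)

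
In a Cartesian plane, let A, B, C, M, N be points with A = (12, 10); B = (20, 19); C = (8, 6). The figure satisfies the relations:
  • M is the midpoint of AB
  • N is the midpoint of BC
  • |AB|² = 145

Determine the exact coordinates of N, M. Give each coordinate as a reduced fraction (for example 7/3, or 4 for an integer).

1. M_x = 16  [2·M = A+B = (12, 10)+(20, 19)]
2. M_y = 29/2  [2·M = A+B = (12, 10)+(20, 19)]
   so M = (16, 29/2)
3. N_x = 14  [2·N = B+C = (20, 19)+(8, 6)]
4. N_y = 25/2  [2·N = B+C = (20, 19)+(8, 6)]
   so N = (14, 25/2)

N = (14, 25/2)
M = (16, 29/2)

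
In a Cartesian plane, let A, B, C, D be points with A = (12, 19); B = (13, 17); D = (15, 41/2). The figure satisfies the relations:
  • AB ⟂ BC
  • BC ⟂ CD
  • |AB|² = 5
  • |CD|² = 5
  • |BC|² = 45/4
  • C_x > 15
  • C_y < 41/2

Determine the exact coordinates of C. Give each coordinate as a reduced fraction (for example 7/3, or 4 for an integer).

1. C_x = 16  [[AB ⟂ BC ⇒ 1x-2y+21=0] ∩ [|C−(15, 41/2)|²=5]]
2. C_y = 37/2  [[AB ⟂ BC ⇒ 1x-2y+21=0] ∩ [|C−(15, 41/2)|²=5]]
   so C = (16, 37/2)

C = (16, 37/2)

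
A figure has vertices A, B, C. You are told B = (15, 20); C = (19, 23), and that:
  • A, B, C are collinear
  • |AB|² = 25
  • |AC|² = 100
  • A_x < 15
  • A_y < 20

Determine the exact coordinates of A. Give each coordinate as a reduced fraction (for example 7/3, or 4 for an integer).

1. A_x = 11  [[A, B, C are collinear ⇒ -3x+4y-35=0] ∩ [|A−(15, 20)|²=25]]
2. A_y = 17  [[A, B, C are collinear ⇒ -3x+4y-35=0] ∩ [|A−(15, 20)|²=25]]
   so A = (11, 17)

A = (11, 17)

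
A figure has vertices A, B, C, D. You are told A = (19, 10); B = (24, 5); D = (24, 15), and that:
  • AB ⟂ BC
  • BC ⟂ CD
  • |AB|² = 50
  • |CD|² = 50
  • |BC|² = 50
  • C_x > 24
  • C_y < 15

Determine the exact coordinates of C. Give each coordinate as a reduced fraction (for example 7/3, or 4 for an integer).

1. C_x = 29  [[AB ⟂ BC ⇒ 5x-5y-95=0] ∩ [|C−(24, 15)|²=50]]
2. C_y = 10  [[AB ⟂ BC ⇒ 5x-5y-95=0] ∩ [|C−(24, 15)|²=50]]
   so C = (29, 10)

C = (29, 10)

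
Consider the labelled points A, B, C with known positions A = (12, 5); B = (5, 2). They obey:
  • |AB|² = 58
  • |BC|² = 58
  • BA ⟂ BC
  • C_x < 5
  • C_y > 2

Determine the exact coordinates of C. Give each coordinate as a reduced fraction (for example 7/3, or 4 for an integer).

1. C_x = 2  [[BA ⟂ BC ⇒ 7x+3y-41=0] ∩ [|C−(5, 2)|²=58]]
2. C_y = 9  [[BA ⟂ BC ⇒ 7x+3y-41=0] ∩ [|C−(5, 2)|²=58]]
   so C = (2, 9)

C = (2, 9)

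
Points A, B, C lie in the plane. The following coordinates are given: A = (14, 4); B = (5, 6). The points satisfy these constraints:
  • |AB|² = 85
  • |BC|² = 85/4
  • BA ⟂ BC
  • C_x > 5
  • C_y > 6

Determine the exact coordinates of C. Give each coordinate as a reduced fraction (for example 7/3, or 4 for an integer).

1. C_x = 6  [[BA ⟂ BC ⇒ 9x-2y-33=0] ∩ [|C−(5, 6)|²=85/4]]
2. C_y = 21/2  [[BA ⟂ BC ⇒ 9x-2y-33=0] ∩ [|C−(5, 6)|²=85/4]]
   so C = (6, 21/2)

C = (6, 21/2)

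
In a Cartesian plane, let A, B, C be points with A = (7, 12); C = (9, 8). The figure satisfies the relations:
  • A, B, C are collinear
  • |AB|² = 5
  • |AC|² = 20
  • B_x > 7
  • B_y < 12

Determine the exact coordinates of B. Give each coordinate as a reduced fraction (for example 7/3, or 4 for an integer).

B = (8, 10)

1. B_x = 8  [[A, B, C are collinear ⇒ -4x-2y+52=0] ∩ [|B−(7, 12)|²=5]]
2. B_y = 10  [[A, B, C are collinear ⇒ -4x-2y+52=0] ∩ [|B−(7, 12)|²=5]]
   so B = (8, 10)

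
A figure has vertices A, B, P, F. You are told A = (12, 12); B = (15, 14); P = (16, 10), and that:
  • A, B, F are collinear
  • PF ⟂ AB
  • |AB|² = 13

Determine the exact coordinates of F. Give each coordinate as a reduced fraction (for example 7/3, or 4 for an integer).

1. F_x = 180/13  [[A, B, F are collinear ⇒ -2x+3y-12=0] ∩ [PF ⟂ AB ⇒ 3x+2y-68=0]]
2. F_y = 172/13  [[A, B, F are collinear ⇒ -2x+3y-12=0] ∩ [PF ⟂ AB ⇒ 3x+2y-68=0]]
   so F = (180/13, 172/13)

F = (180/13, 172/13)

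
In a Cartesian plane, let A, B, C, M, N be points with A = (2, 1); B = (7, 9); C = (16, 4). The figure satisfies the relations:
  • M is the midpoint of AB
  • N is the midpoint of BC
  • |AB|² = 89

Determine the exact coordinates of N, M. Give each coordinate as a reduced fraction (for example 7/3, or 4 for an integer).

1. M_x = 9/2  [2·M = A+B = (2, 1)+(7, 9)]
2. M_y = 5  [2·M = A+B = (2, 1)+(7, 9)]
   so M = (9/2, 5)
3. N_x = 23/2  [2·N = B+C = (7, 9)+(16, 4)]
4. N_y = 13/2  [2·N = B+C = (7, 9)+(16, 4)]
   so N = (23/2, 13/2)

N = (23/2, 13/2)
M = (9/2, 5)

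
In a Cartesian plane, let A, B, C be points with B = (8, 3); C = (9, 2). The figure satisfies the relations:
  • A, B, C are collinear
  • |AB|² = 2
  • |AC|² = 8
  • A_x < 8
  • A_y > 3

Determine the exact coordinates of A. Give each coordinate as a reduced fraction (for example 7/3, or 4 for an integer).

1. A_x = 7  [[A, B, C are collinear ⇒ 1x+1y-11=0] ∩ [|A−(8, 3)|²=2]]
2. A_y = 4  [[A, B, C are collinear ⇒ 1x+1y-11=0] ∩ [|A−(8, 3)|²=2]]
   so A = (7, 4)

A = (7, 4)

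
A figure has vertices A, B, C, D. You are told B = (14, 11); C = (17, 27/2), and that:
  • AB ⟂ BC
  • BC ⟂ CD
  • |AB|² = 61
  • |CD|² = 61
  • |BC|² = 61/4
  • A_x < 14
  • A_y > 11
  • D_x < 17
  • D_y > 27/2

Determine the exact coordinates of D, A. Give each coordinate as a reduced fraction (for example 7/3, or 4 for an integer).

D = (12, 39/2)
A = (9, 17)

1. D_x = 12  [[BC ⟂ CD ⇒ 3x+5/2y-339/4=0] ∩ [|D−(17, 27/2)|²=61]]
2. D_y = 39/2  [[BC ⟂ CD ⇒ 3x+5/2y-339/4=0] ∩ [|D−(17, 27/2)|²=61]]
   so D = (12, 39/2)
3. A_x = 9  [[AB ⟂ BC ⇒ -3x-5/2y+139/2=0] ∩ [|A−(14, 11)|²=61]]
4. A_y = 17  [[AB ⟂ BC ⇒ -3x-5/2y+139/2=0] ∩ [|A−(14, 11)|²=61]]
   so A = (9, 17)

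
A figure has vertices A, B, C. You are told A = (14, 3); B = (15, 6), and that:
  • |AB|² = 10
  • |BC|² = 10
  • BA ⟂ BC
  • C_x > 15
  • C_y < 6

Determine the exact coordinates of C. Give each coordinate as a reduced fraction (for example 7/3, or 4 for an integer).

1. C_x = 18  [[BA ⟂ BC ⇒ -1x-3y+33=0] ∩ [|C−(15, 6)|²=10]]
2. C_y = 5  [[BA ⟂ BC ⇒ -1x-3y+33=0] ∩ [|C−(15, 6)|²=10]]
   so C = (18, 5)

C = (18, 5)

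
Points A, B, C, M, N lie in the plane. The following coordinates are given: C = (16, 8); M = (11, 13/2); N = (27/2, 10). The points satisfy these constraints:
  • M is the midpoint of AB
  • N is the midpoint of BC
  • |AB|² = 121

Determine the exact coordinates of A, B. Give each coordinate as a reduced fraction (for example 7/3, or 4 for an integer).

A = (11, 1)
B = (11, 12)

1. B_x = 11  [B = 2·N−C = 2·(27/2, 10)−(16, 8)]
2. B_y = 12  [B = 2·N−C = 2·(27/2, 10)−(16, 8)]
   so B = (11, 12)
3. A_x = 11  [A = 2·M−B = 2·(11, 13/2)−(11, 12)]
4. A_y = 1  [A = 2·M−B = 2·(11, 13/2)−(11, 12)]
   so A = (11, 1)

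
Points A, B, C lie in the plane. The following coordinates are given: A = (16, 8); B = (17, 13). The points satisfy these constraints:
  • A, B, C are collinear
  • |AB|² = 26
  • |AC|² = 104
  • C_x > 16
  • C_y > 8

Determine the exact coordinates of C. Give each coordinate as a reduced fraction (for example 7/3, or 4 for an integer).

1. C_x = 18  [[A, B, C are collinear ⇒ -5x+1y+72=0] ∩ [|C−(16, 8)|²=104]]
2. C_y = 18  [[A, B, C are collinear ⇒ -5x+1y+72=0] ∩ [|C−(16, 8)|²=104]]
   so C = (18, 18)

C = (18, 18)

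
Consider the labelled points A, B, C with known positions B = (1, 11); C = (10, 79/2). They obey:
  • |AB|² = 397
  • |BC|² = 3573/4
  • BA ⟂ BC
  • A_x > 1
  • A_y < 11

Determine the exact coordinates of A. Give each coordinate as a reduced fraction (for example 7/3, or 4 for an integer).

1. A_x = 20  [[BA ⟂ BC ⇒ 9x+57/2y-645/2=0] ∩ [|A−(1, 11)|²=397]]
2. A_y = 5  [[BA ⟂ BC ⇒ 9x+57/2y-645/2=0] ∩ [|A−(1, 11)|²=397]]
   so A = (20, 5)

A = (20, 5)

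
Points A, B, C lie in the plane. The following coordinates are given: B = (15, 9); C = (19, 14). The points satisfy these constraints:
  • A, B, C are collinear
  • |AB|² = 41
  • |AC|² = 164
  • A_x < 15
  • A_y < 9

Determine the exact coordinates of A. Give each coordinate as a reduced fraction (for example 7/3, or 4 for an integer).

A = (11, 4)

1. A_x = 11  [[A, B, C are collinear ⇒ -5x+4y+39=0] ∩ [|A−(15, 9)|²=41]]
2. A_y = 4  [[A, B, C are collinear ⇒ -5x+4y+39=0] ∩ [|A−(15, 9)|²=41]]
   so A = (11, 4)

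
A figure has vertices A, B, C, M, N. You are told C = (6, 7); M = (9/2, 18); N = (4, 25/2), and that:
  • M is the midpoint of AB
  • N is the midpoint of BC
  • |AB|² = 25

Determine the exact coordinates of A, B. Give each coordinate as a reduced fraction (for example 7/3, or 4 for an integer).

1. B_x = 2  [B = 2·N−C = 2·(4, 25/2)−(6, 7)]
2. B_y = 18  [B = 2·N−C = 2·(4, 25/2)−(6, 7)]
   so B = (2, 18)
3. A_x = 7  [A = 2·M−B = 2·(9/2, 18)−(2, 18)]
4. A_y = 18  [A = 2·M−B = 2·(9/2, 18)−(2, 18)]
   so A = (7, 18)

A = (7, 18)
B = (2, 18)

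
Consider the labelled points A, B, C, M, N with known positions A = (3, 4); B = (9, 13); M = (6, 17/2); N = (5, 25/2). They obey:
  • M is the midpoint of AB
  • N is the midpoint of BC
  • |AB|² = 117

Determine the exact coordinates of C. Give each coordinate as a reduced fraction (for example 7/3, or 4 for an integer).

C = (1, 12)

1. C_x = 1  [C = 2·N−B = 2·(5, 25/2)−(9, 13)]
2. C_y = 12  [C = 2·N−B = 2·(5, 25/2)−(9, 13)]
   so C = (1, 12)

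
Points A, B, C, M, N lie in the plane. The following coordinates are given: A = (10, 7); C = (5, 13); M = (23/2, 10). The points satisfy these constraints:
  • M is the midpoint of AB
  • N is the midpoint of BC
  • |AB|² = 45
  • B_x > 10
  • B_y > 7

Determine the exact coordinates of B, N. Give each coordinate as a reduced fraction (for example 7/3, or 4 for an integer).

1. B_x = 13  [B = 2·M−A = 2·(23/2, 10)−(10, 7)]
2. B_y = 13  [B = 2·M−A = 2·(23/2, 10)−(10, 7)]
   so B = (13, 13)
3. N_x = 9  [2·N = B+C = (13, 13)+(5, 13)]
4. N_y = 13  [2·N = B+C = (13, 13)+(5, 13)]
   so N = (9, 13)

B = (13, 13)
N = (9, 13)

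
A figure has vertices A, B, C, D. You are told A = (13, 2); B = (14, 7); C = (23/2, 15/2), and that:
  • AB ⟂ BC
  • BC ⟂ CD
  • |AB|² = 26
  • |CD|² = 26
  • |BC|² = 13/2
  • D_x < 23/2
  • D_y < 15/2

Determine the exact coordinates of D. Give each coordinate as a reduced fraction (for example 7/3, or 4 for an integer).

1. D_x = 21/2  [[BC ⟂ CD ⇒ -5/2x+1/2y+25=0] ∩ [|D−(23/2, 15/2)|²=26]]
2. D_y = 5/2  [[BC ⟂ CD ⇒ -5/2x+1/2y+25=0] ∩ [|D−(23/2, 15/2)|²=26]]
   so D = (21/2, 5/2)

D = (21/2, 5/2)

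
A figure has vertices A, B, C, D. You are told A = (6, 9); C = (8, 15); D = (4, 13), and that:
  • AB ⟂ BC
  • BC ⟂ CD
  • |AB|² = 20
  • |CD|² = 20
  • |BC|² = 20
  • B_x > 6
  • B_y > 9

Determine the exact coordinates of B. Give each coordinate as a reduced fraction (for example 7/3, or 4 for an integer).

1. B_x = 10  [[BC ⟂ CD ⇒ 4x+2y-62=0] ∩ [|B−(6, 9)|²=20]]
2. B_y = 11  [[BC ⟂ CD ⇒ 4x+2y-62=0] ∩ [|B−(6, 9)|²=20]]
   so B = (10, 11)

B = (10, 11)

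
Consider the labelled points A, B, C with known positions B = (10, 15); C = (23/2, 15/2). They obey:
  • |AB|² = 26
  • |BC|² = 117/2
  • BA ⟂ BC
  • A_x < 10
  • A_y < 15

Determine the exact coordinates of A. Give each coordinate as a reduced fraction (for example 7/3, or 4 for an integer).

A = (5, 14)

1. A_x = 5  [[BA ⟂ BC ⇒ 3/2x-15/2y+195/2=0] ∩ [|A−(10, 15)|²=26]]
2. A_y = 14  [[BA ⟂ BC ⇒ 3/2x-15/2y+195/2=0] ∩ [|A−(10, 15)|²=26]]
   so A = (5, 14)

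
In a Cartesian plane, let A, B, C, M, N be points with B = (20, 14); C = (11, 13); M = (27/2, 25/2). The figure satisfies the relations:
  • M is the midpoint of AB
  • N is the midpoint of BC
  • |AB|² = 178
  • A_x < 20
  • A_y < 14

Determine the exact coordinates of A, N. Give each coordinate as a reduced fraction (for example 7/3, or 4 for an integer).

1. A_x = 7  [A = 2·M−B = 2·(27/2, 25/2)−(20, 14)]
2. A_y = 11  [A = 2·M−B = 2·(27/2, 25/2)−(20, 14)]
   so A = (7, 11)
3. N_x = 31/2  [2·N = B+C = (20, 14)+(11, 13)]
4. N_y = 27/2  [2·N = B+C = (20, 14)+(11, 13)]
   so N = (31/2, 27/2)

A = (7, 11)
N = (31/2, 27/2)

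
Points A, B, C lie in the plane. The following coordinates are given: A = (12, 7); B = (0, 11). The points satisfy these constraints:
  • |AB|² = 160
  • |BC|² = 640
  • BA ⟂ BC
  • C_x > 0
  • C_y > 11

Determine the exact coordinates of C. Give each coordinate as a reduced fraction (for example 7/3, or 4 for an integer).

C = (8, 35)

1. C_x = 8  [[BA ⟂ BC ⇒ 12x-4y+44=0] ∩ [|C−(0, 11)|²=640]]
2. C_y = 35  [[BA ⟂ BC ⇒ 12x-4y+44=0] ∩ [|C−(0, 11)|²=640]]
   so C = (8, 35)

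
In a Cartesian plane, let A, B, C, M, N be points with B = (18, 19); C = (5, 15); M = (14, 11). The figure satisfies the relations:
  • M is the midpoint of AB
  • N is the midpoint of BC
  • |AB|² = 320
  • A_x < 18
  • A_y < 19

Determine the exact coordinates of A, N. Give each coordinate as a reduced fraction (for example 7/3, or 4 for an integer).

1. A_x = 10  [A = 2·M−B = 2·(14, 11)−(18, 19)]
2. A_y = 3  [A = 2·M−B = 2·(14, 11)−(18, 19)]
   so A = (10, 3)
3. N_x = 23/2  [2·N = B+C = (18, 19)+(5, 15)]
4. N_y = 17  [2·N = B+C = (18, 19)+(5, 15)]
   so N = (23/2, 17)

A = (10, 3)
N = (23/2, 17)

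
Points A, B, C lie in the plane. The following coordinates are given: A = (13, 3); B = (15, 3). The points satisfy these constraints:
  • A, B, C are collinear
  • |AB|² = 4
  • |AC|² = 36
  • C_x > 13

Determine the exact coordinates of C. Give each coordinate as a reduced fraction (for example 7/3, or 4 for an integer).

1. C_x = 19  [[A, B, C are collinear ⇒ 2y-6=0] ∩ [|C−(13, 3)|²=36]]
2. C_y = 3  [[A, B, C are collinear ⇒ 2y-6=0] ∩ [|C−(13, 3)|²=36]]
   so C = (19, 3)

C = (19, 3)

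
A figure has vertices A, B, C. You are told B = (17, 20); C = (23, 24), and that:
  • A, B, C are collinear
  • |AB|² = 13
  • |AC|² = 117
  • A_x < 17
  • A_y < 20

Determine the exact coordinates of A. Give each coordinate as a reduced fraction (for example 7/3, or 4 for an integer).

1. A_x = 14  [[A, B, C are collinear ⇒ -4x+6y-52=0] ∩ [|A−(17, 20)|²=13]]
2. A_y = 18  [[A, B, C are collinear ⇒ -4x+6y-52=0] ∩ [|A−(17, 20)|²=13]]
   so A = (14, 18)

A = (14, 18)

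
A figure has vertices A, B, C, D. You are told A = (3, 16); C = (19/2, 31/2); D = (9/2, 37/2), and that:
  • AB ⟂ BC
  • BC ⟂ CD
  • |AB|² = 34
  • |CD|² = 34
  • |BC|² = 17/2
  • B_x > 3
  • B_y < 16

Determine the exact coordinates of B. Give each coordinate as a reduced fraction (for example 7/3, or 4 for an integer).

1. B_x = 8  [[BC ⟂ CD ⇒ 5x-3y-1=0] ∩ [|B−(3, 16)|²=34]]
2. B_y = 13  [[BC ⟂ CD ⇒ 5x-3y-1=0] ∩ [|B−(3, 16)|²=34]]
   so B = (8, 13)

B = (8, 13)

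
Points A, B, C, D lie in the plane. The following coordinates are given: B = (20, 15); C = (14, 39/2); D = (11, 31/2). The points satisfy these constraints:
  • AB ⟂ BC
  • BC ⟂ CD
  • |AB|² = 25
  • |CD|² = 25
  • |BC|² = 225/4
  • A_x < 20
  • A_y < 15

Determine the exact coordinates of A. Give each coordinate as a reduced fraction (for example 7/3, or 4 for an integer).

1. A_x = 17  [[AB ⟂ BC ⇒ 6x-9/2y-105/2=0] ∩ [|A−(20, 15)|²=25]]
2. A_y = 11  [[AB ⟂ BC ⇒ 6x-9/2y-105/2=0] ∩ [|A−(20, 15)|²=25]]
   so A = (17, 11)

A = (17, 11)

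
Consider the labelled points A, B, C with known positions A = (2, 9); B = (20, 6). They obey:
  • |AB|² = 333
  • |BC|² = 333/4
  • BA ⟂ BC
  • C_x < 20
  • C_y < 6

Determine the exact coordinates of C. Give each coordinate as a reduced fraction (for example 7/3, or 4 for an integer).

C = (37/2, -3)

1. C_x = 37/2  [[BA ⟂ BC ⇒ -18x+3y+342=0] ∩ [|C−(20, 6)|²=333/4]]
2. C_y = -3  [[BA ⟂ BC ⇒ -18x+3y+342=0] ∩ [|C−(20, 6)|²=333/4]]
   so C = (37/2, -3)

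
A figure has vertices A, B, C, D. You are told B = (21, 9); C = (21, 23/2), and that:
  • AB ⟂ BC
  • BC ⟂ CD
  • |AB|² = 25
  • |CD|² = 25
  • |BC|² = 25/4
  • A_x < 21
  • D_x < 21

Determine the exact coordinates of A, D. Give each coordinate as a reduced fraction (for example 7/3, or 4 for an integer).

1. A_x = 16  [[AB ⟂ BC ⇒ -5/2y+45/2=0] ∩ [|A−(21, 9)|²=25]]
2. A_y = 9  [[AB ⟂ BC ⇒ -5/2y+45/2=0] ∩ [|A−(21, 9)|²=25]]
   so A = (16, 9)
3. D_x = 16  [[BC ⟂ CD ⇒ 5/2y-115/4=0] ∩ [|D−(21, 23/2)|²=25]]
4. D_y = 23/2  [[BC ⟂ CD ⇒ 5/2y-115/4=0] ∩ [|D−(21, 23/2)|²=25]]
   so D = (16, 23/2)

A = (16, 9)
D = (16, 23/2)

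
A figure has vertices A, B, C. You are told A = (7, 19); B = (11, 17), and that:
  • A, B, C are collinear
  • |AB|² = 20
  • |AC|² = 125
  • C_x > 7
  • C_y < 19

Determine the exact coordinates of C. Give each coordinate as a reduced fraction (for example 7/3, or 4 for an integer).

1. C_x = 17  [[A, B, C are collinear ⇒ 2x+4y-90=0] ∩ [|C−(7, 19)|²=125]]
2. C_y = 14  [[A, B, C are collinear ⇒ 2x+4y-90=0] ∩ [|C−(7, 19)|²=125]]
   so C = (17, 14)

C = (17, 14)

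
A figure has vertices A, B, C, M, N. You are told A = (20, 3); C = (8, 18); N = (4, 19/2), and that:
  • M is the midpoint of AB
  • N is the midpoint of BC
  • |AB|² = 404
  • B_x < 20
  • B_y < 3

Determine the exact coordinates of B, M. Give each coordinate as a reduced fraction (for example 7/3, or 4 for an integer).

1. B_x = 0  [B = 2·N−C = 2·(4, 19/2)−(8, 18)]
2. B_y = 1  [B = 2·N−C = 2·(4, 19/2)−(8, 18)]
   so B = (0, 1)
3. M_x = 10  [2·M = A+B = (20, 3)+(0, 1)]
4. M_y = 2  [2·M = A+B = (20, 3)+(0, 1)]
   so M = (10, 2)

B = (0, 1)
M = (10, 2)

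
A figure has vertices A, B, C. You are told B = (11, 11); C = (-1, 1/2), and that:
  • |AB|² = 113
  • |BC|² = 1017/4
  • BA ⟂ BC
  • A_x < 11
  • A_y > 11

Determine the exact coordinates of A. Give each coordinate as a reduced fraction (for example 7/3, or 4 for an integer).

A = (4, 19)

1. A_x = 4  [[BA ⟂ BC ⇒ -12x-21/2y+495/2=0] ∩ [|A−(11, 11)|²=113]]
2. A_y = 19  [[BA ⟂ BC ⇒ -12x-21/2y+495/2=0] ∩ [|A−(11, 11)|²=113]]
   so A = (4, 19)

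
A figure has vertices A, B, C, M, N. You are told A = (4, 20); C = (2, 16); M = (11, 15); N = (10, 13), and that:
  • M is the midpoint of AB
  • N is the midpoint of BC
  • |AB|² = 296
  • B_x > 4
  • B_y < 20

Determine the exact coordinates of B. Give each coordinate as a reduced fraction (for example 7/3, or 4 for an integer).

B = (18, 10)

1. B_x = 18  [B = 2·M−A = 2·(11, 15)−(4, 20)]
2. B_y = 10  [B = 2·M−A = 2·(11, 15)−(4, 20)]
   so B = (18, 10)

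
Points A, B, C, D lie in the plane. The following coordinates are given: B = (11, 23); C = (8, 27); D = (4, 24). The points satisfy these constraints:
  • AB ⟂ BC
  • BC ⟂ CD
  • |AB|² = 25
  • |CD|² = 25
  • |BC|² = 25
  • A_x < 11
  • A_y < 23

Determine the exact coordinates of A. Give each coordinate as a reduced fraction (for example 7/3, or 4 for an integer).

1. A_x = 7  [[AB ⟂ BC ⇒ 3x-4y+59=0] ∩ [|A−(11, 23)|²=25]]
2. A_y = 20  [[AB ⟂ BC ⇒ 3x-4y+59=0] ∩ [|A−(11, 23)|²=25]]
   so A = (7, 20)

A = (7, 20)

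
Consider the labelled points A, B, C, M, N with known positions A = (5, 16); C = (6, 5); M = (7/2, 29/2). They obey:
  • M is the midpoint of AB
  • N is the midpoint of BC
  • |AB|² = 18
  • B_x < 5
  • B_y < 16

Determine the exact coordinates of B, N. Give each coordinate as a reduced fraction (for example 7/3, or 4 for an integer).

B = (2, 13)
N = (4, 9)

1. B_x = 2  [B = 2·M−A = 2·(7/2, 29/2)−(5, 16)]
2. B_y = 13  [B = 2·M−A = 2·(7/2, 29/2)−(5, 16)]
   so B = (2, 13)
3. N_x = 4  [2·N = B+C = (2, 13)+(6, 5)]
4. N_y = 9  [2·N = B+C = (2, 13)+(6, 5)]
   so N = (4, 9)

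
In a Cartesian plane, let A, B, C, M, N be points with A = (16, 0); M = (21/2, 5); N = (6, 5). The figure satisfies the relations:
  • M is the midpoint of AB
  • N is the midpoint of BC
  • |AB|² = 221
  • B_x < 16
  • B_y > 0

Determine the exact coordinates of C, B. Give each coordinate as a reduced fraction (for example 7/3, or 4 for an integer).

C = (7, 0)
B = (5, 10)

1. B_x = 5  [B = 2·M−A = 2·(21/2, 5)−(16, 0)]
2. B_y = 10  [B = 2·M−A = 2·(21/2, 5)−(16, 0)]
   so B = (5, 10)
3. C_x = 7  [C = 2·N−B = 2·(6, 5)−(5, 10)]
4. C_y = 0  [C = 2·N−B = 2·(6, 5)−(5, 10)]
   so C = (7, 0)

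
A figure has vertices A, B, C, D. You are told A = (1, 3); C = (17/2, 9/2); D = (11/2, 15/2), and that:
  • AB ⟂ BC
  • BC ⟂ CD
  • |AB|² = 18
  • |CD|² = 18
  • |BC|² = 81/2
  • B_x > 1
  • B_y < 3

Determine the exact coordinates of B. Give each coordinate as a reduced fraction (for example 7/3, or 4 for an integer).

1. B_x = 4  [[BC ⟂ CD ⇒ 3x-3y-12=0] ∩ [|B−(1, 3)|²=18]]
2. B_y = 0  [[BC ⟂ CD ⇒ 3x-3y-12=0] ∩ [|B−(1, 3)|²=18]]
   so B = (4, 0)

B = (4, 0)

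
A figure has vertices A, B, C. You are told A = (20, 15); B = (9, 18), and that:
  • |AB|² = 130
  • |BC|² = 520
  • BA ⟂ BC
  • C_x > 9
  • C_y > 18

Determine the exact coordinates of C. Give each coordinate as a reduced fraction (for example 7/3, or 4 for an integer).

C = (15, 40)

1. C_x = 15  [[BA ⟂ BC ⇒ 11x-3y-45=0] ∩ [|C−(9, 18)|²=520]]
2. C_y = 40  [[BA ⟂ BC ⇒ 11x-3y-45=0] ∩ [|C−(9, 18)|²=520]]
   so C = (15, 40)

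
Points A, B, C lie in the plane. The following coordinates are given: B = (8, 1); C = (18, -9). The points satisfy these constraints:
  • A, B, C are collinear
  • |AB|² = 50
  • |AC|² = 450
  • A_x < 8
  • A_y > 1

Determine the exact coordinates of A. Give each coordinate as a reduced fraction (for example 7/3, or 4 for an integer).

A = (3, 6)

1. A_x = 3  [[A, B, C are collinear ⇒ 10x+10y-90=0] ∩ [|A−(8, 1)|²=50]]
2. A_y = 6  [[A, B, C are collinear ⇒ 10x+10y-90=0] ∩ [|A−(8, 1)|²=50]]
   so A = (3, 6)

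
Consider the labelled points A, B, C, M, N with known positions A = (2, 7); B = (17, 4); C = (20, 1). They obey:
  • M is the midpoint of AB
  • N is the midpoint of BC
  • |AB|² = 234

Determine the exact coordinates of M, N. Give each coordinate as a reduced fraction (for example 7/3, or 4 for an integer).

M = (19/2, 11/2)
N = (37/2, 5/2)

1. M_x = 19/2  [2·M = A+B = (2, 7)+(17, 4)]
2. M_y = 11/2  [2·M = A+B = (2, 7)+(17, 4)]
   so M = (19/2, 11/2)
3. N_x = 37/2  [2·N = B+C = (17, 4)+(20, 1)]
4. N_y = 5/2  [2·N = B+C = (17, 4)+(20, 1)]
   so N = (37/2, 5/2)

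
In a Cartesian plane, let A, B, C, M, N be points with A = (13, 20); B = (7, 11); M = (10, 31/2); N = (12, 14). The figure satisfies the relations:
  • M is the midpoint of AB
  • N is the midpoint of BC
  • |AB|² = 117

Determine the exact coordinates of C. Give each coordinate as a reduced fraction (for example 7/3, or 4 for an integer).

1. C_x = 17  [C = 2·N−B = 2·(12, 14)−(7, 11)]
2. C_y = 17  [C = 2·N−B = 2·(12, 14)−(7, 11)]
   so C = (17, 17)

C = (17, 17)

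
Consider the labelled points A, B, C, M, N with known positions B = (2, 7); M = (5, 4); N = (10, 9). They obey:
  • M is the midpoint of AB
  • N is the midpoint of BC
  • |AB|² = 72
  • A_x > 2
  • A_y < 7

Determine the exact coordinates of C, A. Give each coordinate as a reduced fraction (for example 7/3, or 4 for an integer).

C = (18, 11)
A = (8, 1)

1. A_x = 8  [A = 2·M−B = 2·(5, 4)−(2, 7)]
2. A_y = 1  [A = 2·M−B = 2·(5, 4)−(2, 7)]
   so A = (8, 1)
3. C_x = 18  [C = 2·N−B = 2·(10, 9)−(2, 7)]
4. C_y = 11  [C = 2·N−B = 2·(10, 9)−(2, 7)]
   so C = (18, 11)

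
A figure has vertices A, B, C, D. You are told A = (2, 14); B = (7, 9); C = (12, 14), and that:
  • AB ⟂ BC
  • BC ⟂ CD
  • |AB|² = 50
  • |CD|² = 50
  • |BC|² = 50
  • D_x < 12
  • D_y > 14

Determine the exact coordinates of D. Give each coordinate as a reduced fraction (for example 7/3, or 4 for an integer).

D = (7, 19)

1. D_x = 7  [[BC ⟂ CD ⇒ 5x+5y-130=0] ∩ [|D−(12, 14)|²=50]]
2. D_y = 19  [[BC ⟂ CD ⇒ 5x+5y-130=0] ∩ [|D−(12, 14)|²=50]]
   so D = (7, 19)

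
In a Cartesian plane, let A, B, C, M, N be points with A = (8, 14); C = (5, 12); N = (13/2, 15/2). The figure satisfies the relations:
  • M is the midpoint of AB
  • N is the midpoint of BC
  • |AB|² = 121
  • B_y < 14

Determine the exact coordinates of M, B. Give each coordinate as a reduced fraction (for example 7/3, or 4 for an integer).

M = (8, 17/2)
B = (8, 3)

1. B_x = 8  [B = 2·N−C = 2·(13/2, 15/2)−(5, 12)]
2. B_y = 3  [B = 2·N−C = 2·(13/2, 15/2)−(5, 12)]
   so B = (8, 3)
3. M_x = 8  [2·M = A+B = (8, 14)+(8, 3)]
4. M_y = 17/2  [2·M = A+B = (8, 14)+(8, 3)]
   so M = (8, 17/2)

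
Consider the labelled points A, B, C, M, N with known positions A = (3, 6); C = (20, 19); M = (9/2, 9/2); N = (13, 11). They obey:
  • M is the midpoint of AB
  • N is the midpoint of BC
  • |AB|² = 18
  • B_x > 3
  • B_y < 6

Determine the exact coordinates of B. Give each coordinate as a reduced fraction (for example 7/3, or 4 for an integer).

1. B_x = 6  [B = 2·M−A = 2·(9/2, 9/2)−(3, 6)]
2. B_y = 3  [B = 2·M−A = 2·(9/2, 9/2)−(3, 6)]
   so B = (6, 3)

B = (6, 3)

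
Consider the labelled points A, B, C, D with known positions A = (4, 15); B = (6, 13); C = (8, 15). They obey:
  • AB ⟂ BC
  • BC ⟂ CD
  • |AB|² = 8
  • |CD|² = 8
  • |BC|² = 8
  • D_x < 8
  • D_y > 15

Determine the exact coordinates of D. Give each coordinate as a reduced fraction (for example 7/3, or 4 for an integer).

1. D_x = 6  [[BC ⟂ CD ⇒ 2x+2y-46=0] ∩ [|D−(8, 15)|²=8]]
2. D_y = 17  [[BC ⟂ CD ⇒ 2x+2y-46=0] ∩ [|D−(8, 15)|²=8]]
   so D = (6, 17)

D = (6, 17)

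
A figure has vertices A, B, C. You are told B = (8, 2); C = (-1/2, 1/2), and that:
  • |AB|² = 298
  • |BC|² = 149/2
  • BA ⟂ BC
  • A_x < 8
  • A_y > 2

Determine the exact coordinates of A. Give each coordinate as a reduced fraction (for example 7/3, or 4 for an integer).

A = (5, 19)

1. A_x = 5  [[BA ⟂ BC ⇒ -17/2x-3/2y+71=0] ∩ [|A−(8, 2)|²=298]]
2. A_y = 19  [[BA ⟂ BC ⇒ -17/2x-3/2y+71=0] ∩ [|A−(8, 2)|²=298]]
   so A = (5, 19)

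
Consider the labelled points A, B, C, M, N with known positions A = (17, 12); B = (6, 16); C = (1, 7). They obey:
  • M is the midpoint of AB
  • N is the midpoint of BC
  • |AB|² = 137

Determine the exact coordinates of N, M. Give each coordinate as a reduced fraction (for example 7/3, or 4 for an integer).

N = (7/2, 23/2)
M = (23/2, 14)

1. M_x = 23/2  [2·M = A+B = (17, 12)+(6, 16)]
2. M_y = 14  [2·M = A+B = (17, 12)+(6, 16)]
   so M = (23/2, 14)
3. N_x = 7/2  [2·N = B+C = (6, 16)+(1, 7)]
4. N_y = 23/2  [2·N = B+C = (6, 16)+(1, 7)]
   so N = (7/2, 23/2)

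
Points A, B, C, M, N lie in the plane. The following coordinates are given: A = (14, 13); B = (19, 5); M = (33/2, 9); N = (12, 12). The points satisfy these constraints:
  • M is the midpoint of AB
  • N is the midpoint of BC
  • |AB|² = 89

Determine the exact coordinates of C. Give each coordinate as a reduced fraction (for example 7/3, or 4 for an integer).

1. C_x = 5  [C = 2·N−B = 2·(12, 12)−(19, 5)]
2. C_y = 19  [C = 2·N−B = 2·(12, 12)−(19, 5)]
   so C = (5, 19)

C = (5, 19)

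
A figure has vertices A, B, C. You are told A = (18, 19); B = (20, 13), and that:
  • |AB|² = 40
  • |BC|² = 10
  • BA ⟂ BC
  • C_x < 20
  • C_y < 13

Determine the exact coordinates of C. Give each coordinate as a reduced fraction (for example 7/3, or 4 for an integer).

C = (17, 12)

1. C_x = 17  [[BA ⟂ BC ⇒ -2x+6y-38=0] ∩ [|C−(20, 13)|²=10]]
2. C_y = 12  [[BA ⟂ BC ⇒ -2x+6y-38=0] ∩ [|C−(20, 13)|²=10]]
   so C = (17, 12)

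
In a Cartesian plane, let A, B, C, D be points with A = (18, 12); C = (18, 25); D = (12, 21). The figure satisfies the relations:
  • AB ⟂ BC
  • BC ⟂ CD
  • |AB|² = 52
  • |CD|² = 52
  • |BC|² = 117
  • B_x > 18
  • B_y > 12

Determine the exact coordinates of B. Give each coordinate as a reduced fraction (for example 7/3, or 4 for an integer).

B = (24, 16)

1. B_x = 24  [[BC ⟂ CD ⇒ 6x+4y-208=0] ∩ [|B−(18, 12)|²=52]]
2. B_y = 16  [[BC ⟂ CD ⇒ 6x+4y-208=0] ∩ [|B−(18, 12)|²=52]]
   so B = (24, 16)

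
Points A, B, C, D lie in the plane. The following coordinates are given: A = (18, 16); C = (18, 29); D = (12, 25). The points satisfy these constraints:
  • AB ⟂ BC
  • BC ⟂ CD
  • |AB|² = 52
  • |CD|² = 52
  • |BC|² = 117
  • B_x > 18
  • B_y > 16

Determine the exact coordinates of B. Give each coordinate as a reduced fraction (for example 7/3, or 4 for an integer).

B = (24, 20)

1. B_x = 24  [[BC ⟂ CD ⇒ 6x+4y-224=0] ∩ [|B−(18, 16)|²=52]]
2. B_y = 20  [[BC ⟂ CD ⇒ 6x+4y-224=0] ∩ [|B−(18, 16)|²=52]]
   so B = (24, 20)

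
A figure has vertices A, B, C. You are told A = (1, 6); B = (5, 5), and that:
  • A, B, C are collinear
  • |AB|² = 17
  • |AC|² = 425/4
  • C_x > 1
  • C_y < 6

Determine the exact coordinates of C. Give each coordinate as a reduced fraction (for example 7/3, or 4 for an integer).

C = (11, 7/2)

1. C_x = 11  [[A, B, C are collinear ⇒ 1x+4y-25=0] ∩ [|C−(1, 6)|²=425/4]]
2. C_y = 7/2  [[A, B, C are collinear ⇒ 1x+4y-25=0] ∩ [|C−(1, 6)|²=425/4]]
   so C = (11, 7/2)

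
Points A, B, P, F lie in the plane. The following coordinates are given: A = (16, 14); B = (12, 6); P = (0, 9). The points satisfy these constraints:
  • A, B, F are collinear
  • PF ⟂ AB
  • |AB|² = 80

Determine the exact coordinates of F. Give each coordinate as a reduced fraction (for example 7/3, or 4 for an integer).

1. F_x = 54/5  [[A, B, F are collinear ⇒ 8x-4y-72=0] ∩ [PF ⟂ AB ⇒ -4x-8y+72=0]]
2. F_y = 18/5  [[A, B, F are collinear ⇒ 8x-4y-72=0] ∩ [PF ⟂ AB ⇒ -4x-8y+72=0]]
   so F = (54/5, 18/5)

F = (54/5, 18/5)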